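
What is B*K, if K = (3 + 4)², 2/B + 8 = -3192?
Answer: -49/1600 ≈ -0.030625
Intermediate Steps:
B = -1/1600 (B = 2/(-8 - 3192) = 2/(-3200) = 2*(-1/3200) = -1/1600 ≈ -0.00062500)
K = 49 (K = 7² = 49)
B*K = -1/1600*49 = -49/1600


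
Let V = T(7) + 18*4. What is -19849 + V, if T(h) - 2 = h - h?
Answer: -19775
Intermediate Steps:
T(h) = 2 (T(h) = 2 + (h - h) = 2 + 0 = 2)
V = 74 (V = 2 + 18*4 = 2 + 72 = 74)
-19849 + V = -19849 + 74 = -19775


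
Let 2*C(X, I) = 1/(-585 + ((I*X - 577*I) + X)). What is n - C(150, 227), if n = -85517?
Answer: -16652554375/194728 ≈ -85517.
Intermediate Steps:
C(X, I) = 1/(2*(-585 + X - 577*I + I*X)) (C(X, I) = 1/(2*(-585 + ((I*X - 577*I) + X))) = 1/(2*(-585 + ((-577*I + I*X) + X))) = 1/(2*(-585 + (X - 577*I + I*X))) = 1/(2*(-585 + X - 577*I + I*X)))
n - C(150, 227) = -85517 - 1/(2*(-585 + 150 - 577*227 + 227*150)) = -85517 - 1/(2*(-585 + 150 - 130979 + 34050)) = -85517 - 1/(2*(-97364)) = -85517 - (-1)/(2*97364) = -85517 - 1*(-1/194728) = -85517 + 1/194728 = -16652554375/194728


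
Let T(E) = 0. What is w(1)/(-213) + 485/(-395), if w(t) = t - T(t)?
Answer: -20740/16827 ≈ -1.2325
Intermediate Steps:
w(t) = t (w(t) = t - 1*0 = t + 0 = t)
w(1)/(-213) + 485/(-395) = 1/(-213) + 485/(-395) = 1*(-1/213) + 485*(-1/395) = -1/213 - 97/79 = -20740/16827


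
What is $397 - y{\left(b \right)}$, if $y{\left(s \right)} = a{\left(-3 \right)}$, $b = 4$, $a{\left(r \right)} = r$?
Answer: $400$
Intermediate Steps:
$y{\left(s \right)} = -3$
$397 - y{\left(b \right)} = 397 - -3 = 397 + 3 = 400$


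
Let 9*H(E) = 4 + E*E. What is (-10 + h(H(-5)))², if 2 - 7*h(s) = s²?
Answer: 822649/6561 ≈ 125.38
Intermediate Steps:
H(E) = 4/9 + E²/9 (H(E) = (4 + E*E)/9 = (4 + E²)/9 = 4/9 + E²/9)
h(s) = 2/7 - s²/7
(-10 + h(H(-5)))² = (-10 + (2/7 - (4/9 + (⅑)*(-5)²)²/7))² = (-10 + (2/7 - (4/9 + (⅑)*25)²/7))² = (-10 + (2/7 - (4/9 + 25/9)²/7))² = (-10 + (2/7 - (29/9)²/7))² = (-10 + (2/7 - ⅐*841/81))² = (-10 + (2/7 - 841/567))² = (-10 - 97/81)² = (-907/81)² = 822649/6561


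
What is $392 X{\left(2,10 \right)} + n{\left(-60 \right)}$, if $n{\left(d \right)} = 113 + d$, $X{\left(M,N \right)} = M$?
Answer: $837$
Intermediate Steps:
$392 X{\left(2,10 \right)} + n{\left(-60 \right)} = 392 \cdot 2 + \left(113 - 60\right) = 784 + 53 = 837$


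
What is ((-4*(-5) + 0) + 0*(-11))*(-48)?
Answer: -960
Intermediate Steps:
((-4*(-5) + 0) + 0*(-11))*(-48) = ((20 + 0) + 0)*(-48) = (20 + 0)*(-48) = 20*(-48) = -960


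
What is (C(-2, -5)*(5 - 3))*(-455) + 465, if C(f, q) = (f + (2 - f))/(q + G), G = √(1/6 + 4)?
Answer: 4509/5 + 364*√6/5 ≈ 1080.1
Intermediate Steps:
G = 5*√6/6 (G = √(⅙ + 4) = √(25/6) = 5*√6/6 ≈ 2.0412)
C(f, q) = 2/(q + 5*√6/6) (C(f, q) = (f + (2 - f))/(q + 5*√6/6) = 2/(q + 5*√6/6))
(C(-2, -5)*(5 - 3))*(-455) + 465 = ((12/(5*√6 + 6*(-5)))*(5 - 3))*(-455) + 465 = ((12/(5*√6 - 30))*2)*(-455) + 465 = ((12/(-30 + 5*√6))*2)*(-455) + 465 = (24/(-30 + 5*√6))*(-455) + 465 = -10920/(-30 + 5*√6) + 465 = 465 - 10920/(-30 + 5*√6)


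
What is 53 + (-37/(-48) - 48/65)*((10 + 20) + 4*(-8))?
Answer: 82579/1560 ≈ 52.935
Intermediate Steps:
53 + (-37/(-48) - 48/65)*((10 + 20) + 4*(-8)) = 53 + (-37*(-1/48) - 48*1/65)*(30 - 32) = 53 + (37/48 - 48/65)*(-2) = 53 + (101/3120)*(-2) = 53 - 101/1560 = 82579/1560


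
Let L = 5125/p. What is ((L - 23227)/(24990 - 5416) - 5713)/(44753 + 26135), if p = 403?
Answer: -22537669471/279593684968 ≈ -0.080609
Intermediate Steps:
L = 5125/403 ≈ 12.717
((L - 23227)/(24990 - 5416) - 5713)/(44753 + 26135) = ((5125/403 - 23227)/(24990 - 5416) - 5713)/(44753 + 26135) = (-9355356/403/19574 - 5713)/70888 = (-9355356/403*1/19574 - 5713)*(1/70888) = (-4677678/3944161 - 5713)*(1/70888) = -22537669471/3944161*1/70888 = -22537669471/279593684968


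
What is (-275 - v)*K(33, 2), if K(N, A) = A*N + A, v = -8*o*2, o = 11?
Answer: -6732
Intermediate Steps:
v = -176 (v = -8*11*2 = -88*2 = -176)
K(N, A) = A + A*N
(-275 - v)*K(33, 2) = (-275 - 1*(-176))*(2*(1 + 33)) = (-275 + 176)*(2*34) = -99*68 = -6732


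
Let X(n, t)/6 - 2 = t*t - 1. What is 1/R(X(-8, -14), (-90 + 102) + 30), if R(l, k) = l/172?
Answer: 86/591 ≈ 0.14552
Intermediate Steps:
X(n, t) = 6 + 6*t**2 (X(n, t) = 12 + 6*(t*t - 1) = 12 + 6*(t**2 - 1) = 12 + 6*(-1 + t**2) = 12 + (-6 + 6*t**2) = 6 + 6*t**2)
R(l, k) = l/172 (R(l, k) = l*(1/172) = l/172)
1/R(X(-8, -14), (-90 + 102) + 30) = 1/((6 + 6*(-14)**2)/172) = 1/((6 + 6*196)/172) = 1/((6 + 1176)/172) = 1/((1/172)*1182) = 1/(591/86) = 86/591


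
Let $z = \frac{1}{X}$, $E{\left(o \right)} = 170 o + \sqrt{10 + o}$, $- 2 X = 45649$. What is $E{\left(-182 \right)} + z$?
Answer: $- \frac{1412380062}{45649} + 2 i \sqrt{43} \approx -30940.0 + 13.115 i$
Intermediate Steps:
$X = - \frac{45649}{2}$ ($X = \left(- \frac{1}{2}\right) 45649 = - \frac{45649}{2} \approx -22825.0$)
$E{\left(o \right)} = \sqrt{10 + o} + 170 o$
$z = - \frac{2}{45649}$ ($z = \frac{1}{- \frac{45649}{2}} = - \frac{2}{45649} \approx -4.3813 \cdot 10^{-5}$)
$E{\left(-182 \right)} + z = \left(\sqrt{10 - 182} + 170 \left(-182\right)\right) - \frac{2}{45649} = \left(\sqrt{-172} - 30940\right) - \frac{2}{45649} = \left(2 i \sqrt{43} - 30940\right) - \frac{2}{45649} = \left(-30940 + 2 i \sqrt{43}\right) - \frac{2}{45649} = - \frac{1412380062}{45649} + 2 i \sqrt{43}$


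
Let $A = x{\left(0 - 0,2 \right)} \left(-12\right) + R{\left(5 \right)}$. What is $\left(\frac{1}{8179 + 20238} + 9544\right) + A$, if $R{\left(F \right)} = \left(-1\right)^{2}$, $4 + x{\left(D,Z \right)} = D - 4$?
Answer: $\frac{273968298}{28417} \approx 9641.0$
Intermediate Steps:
$x{\left(D,Z \right)} = -8 + D$ ($x{\left(D,Z \right)} = -4 + \left(D - 4\right) = -4 + \left(-4 + D\right) = -8 + D$)
$R{\left(F \right)} = 1$
$A = 97$ ($A = \left(-8 + \left(0 - 0\right)\right) \left(-12\right) + 1 = \left(-8 + \left(0 + 0\right)\right) \left(-12\right) + 1 = \left(-8 + 0\right) \left(-12\right) + 1 = \left(-8\right) \left(-12\right) + 1 = 96 + 1 = 97$)
$\left(\frac{1}{8179 + 20238} + 9544\right) + A = \left(\frac{1}{8179 + 20238} + 9544\right) + 97 = \left(\frac{1}{28417} + 9544\right) + 97 = \frac{271211849}{28417} + 97 = \frac{273968298}{28417}$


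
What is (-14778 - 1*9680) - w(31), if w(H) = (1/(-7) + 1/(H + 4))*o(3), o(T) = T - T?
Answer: -24458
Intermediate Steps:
o(T) = 0
w(H) = 0 (w(H) = (1/(-7) + 1/(H + 4))*0 = (-⅐ + 1/(4 + H))*0 = 0)
(-14778 - 1*9680) - w(31) = (-14778 - 1*9680) - 1*0 = (-14778 - 9680) + 0 = -24458 + 0 = -24458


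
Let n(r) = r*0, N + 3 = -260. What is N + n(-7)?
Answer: -263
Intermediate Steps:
N = -263 (N = -3 - 260 = -263)
n(r) = 0
N + n(-7) = -263 + 0 = -263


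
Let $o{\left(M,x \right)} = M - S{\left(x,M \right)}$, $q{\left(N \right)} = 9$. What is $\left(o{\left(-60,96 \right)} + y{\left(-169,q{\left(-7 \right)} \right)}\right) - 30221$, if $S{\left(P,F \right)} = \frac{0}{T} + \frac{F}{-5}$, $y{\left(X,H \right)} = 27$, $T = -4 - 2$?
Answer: $-30266$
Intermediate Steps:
$T = -6$
$S{\left(P,F \right)} = - \frac{F}{5}$ ($S{\left(P,F \right)} = \frac{0}{-6} + \frac{F}{-5} = 0 \left(- \frac{1}{6}\right) + F \left(- \frac{1}{5}\right) = 0 - \frac{F}{5} = - \frac{F}{5}$)
$o{\left(M,x \right)} = \frac{6 M}{5}$ ($o{\left(M,x \right)} = M - - \frac{M}{5} = M + \frac{M}{5} = \frac{6 M}{5}$)
$\left(o{\left(-60,96 \right)} + y{\left(-169,q{\left(-7 \right)} \right)}\right) - 30221 = \left(\frac{6}{5} \left(-60\right) + 27\right) - 30221 = \left(-72 + 27\right) - 30221 = -45 - 30221 = -30266$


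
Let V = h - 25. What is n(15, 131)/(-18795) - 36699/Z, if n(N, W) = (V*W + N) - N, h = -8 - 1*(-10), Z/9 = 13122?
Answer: -37103159/246627990 ≈ -0.15044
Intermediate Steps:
Z = 118098 (Z = 9*13122 = 118098)
h = 2 (h = -8 + 10 = 2)
V = -23 (V = 2 - 25 = -23)
n(N, W) = -23*W (n(N, W) = (-23*W + N) - N = (N - 23*W) - N = -23*W)
n(15, 131)/(-18795) - 36699/Z = -23*131/(-18795) - 36699/118098 = -3013*(-1/18795) - 36699*1/118098 = 3013/18795 - 12233/39366 = -37103159/246627990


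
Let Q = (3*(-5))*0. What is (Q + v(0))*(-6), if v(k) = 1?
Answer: -6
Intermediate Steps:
Q = 0 (Q = -15*0 = 0)
(Q + v(0))*(-6) = (0 + 1)*(-6) = 1*(-6) = -6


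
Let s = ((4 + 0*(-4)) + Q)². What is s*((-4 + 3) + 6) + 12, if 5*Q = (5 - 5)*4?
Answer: 92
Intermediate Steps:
Q = 0 (Q = ((5 - 5)*4)/5 = (0*4)/5 = (⅕)*0 = 0)
s = 16 (s = ((4 + 0*(-4)) + 0)² = ((4 + 0) + 0)² = (4 + 0)² = 4² = 16)
s*((-4 + 3) + 6) + 12 = 16*((-4 + 3) + 6) + 12 = 16*(-1 + 6) + 12 = 16*5 + 12 = 80 + 12 = 92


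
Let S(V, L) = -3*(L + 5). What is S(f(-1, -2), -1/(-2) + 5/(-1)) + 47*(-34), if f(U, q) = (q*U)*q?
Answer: -3199/2 ≈ -1599.5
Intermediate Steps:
f(U, q) = U*q² (f(U, q) = (U*q)*q = U*q²)
S(V, L) = -15 - 3*L (S(V, L) = -3*(5 + L) = -15 - 3*L)
S(f(-1, -2), -1/(-2) + 5/(-1)) + 47*(-34) = (-15 - 3*(-1/(-2) + 5/(-1))) + 47*(-34) = (-15 - 3*(-1*(-½) + 5*(-1))) - 1598 = (-15 - 3*(½ - 5)) - 1598 = (-15 - 3*(-9/2)) - 1598 = (-15 + 27/2) - 1598 = -3/2 - 1598 = -3199/2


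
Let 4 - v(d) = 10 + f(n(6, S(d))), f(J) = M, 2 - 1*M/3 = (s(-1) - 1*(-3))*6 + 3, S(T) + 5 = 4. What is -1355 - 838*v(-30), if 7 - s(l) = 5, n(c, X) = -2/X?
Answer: -74261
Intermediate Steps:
S(T) = -1 (S(T) = -5 + 4 = -1)
s(l) = 2 (s(l) = 7 - 1*5 = 7 - 5 = 2)
M = -93 (M = 6 - 3*((2 - 1*(-3))*6 + 3) = 6 - 3*((2 + 3)*6 + 3) = 6 - 3*(5*6 + 3) = 6 - 3*(30 + 3) = 6 - 3*33 = 6 - 99 = -93)
f(J) = -93
v(d) = 87 (v(d) = 4 - (10 - 93) = 4 - 1*(-83) = 4 + 83 = 87)
-1355 - 838*v(-30) = -1355 - 838*87 = -1355 - 72906 = -74261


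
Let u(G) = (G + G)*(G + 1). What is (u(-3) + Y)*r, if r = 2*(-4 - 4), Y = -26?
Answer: 224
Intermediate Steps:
r = -16 (r = 2*(-8) = -16)
u(G) = 2*G*(1 + G) (u(G) = (2*G)*(1 + G) = 2*G*(1 + G))
(u(-3) + Y)*r = (2*(-3)*(1 - 3) - 26)*(-16) = (2*(-3)*(-2) - 26)*(-16) = (12 - 26)*(-16) = -14*(-16) = 224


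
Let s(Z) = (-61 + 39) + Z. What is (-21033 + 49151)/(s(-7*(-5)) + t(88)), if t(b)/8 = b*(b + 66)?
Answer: 28118/108429 ≈ 0.25932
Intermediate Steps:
t(b) = 8*b*(66 + b) (t(b) = 8*(b*(b + 66)) = 8*(b*(66 + b)) = 8*b*(66 + b))
s(Z) = -22 + Z
(-21033 + 49151)/(s(-7*(-5)) + t(88)) = (-21033 + 49151)/((-22 - 7*(-5)) + 8*88*(66 + 88)) = 28118/((-22 + 35) + 8*88*154) = 28118/(13 + 108416) = 28118/108429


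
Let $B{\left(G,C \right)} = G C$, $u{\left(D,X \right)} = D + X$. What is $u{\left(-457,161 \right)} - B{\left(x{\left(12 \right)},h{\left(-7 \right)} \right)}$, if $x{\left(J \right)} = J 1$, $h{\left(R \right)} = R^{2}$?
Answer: $-884$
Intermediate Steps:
$x{\left(J \right)} = J$
$B{\left(G,C \right)} = C G$
$u{\left(-457,161 \right)} - B{\left(x{\left(12 \right)},h{\left(-7 \right)} \right)} = \left(-457 + 161\right) - \left(-7\right)^{2} \cdot 12 = -296 - 49 \cdot 12 = -296 - 588 = -884$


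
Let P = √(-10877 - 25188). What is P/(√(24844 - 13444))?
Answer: I*√4111410/1140 ≈ 1.7787*I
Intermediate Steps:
P = I*√36065 (P = √(-36065) = I*√36065 ≈ 189.91*I)
P/(√(24844 - 13444)) = (I*√36065)/(√(24844 - 13444)) = (I*√36065)/(√11400) = (I*√36065)/((10*√114)) = (I*√36065)*(√114/1140) = I*√4111410/1140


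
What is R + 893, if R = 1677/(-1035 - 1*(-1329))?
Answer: 88073/98 ≈ 898.70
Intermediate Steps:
R = 559/98 (R = 1677/(-1035 + 1329) = 1677/294 = 1677*(1/294) = 559/98 ≈ 5.7041)
R + 893 = 559/98 + 893 = 88073/98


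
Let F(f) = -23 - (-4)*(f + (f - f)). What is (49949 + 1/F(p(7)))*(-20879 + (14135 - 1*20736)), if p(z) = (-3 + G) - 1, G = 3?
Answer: -12353377520/9 ≈ -1.3726e+9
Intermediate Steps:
p(z) = -1 (p(z) = (-3 + 3) - 1 = 0 - 1 = -1)
F(f) = -23 + 4*f (F(f) = -23 - (-4)*(f + 0) = -23 - (-4)*f = -23 + 4*f)
(49949 + 1/F(p(7)))*(-20879 + (14135 - 1*20736)) = (49949 + 1/(-23 + 4*(-1)))*(-20879 + (14135 - 1*20736)) = (49949 + 1/(-23 - 4))*(-20879 + (14135 - 20736)) = (49949 + 1/(-27))*(-20879 - 6601) = (49949 - 1/27)*(-27480) = (1348622/27)*(-27480) = -12353377520/9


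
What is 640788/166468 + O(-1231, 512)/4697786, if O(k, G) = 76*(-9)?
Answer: 376271378907/97753879981 ≈ 3.8492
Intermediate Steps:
O(k, G) = -684
640788/166468 + O(-1231, 512)/4697786 = 640788/166468 - 684/4697786 = 640788*(1/166468) - 684*1/4697786 = 160197/41617 - 342/2348893 = 376271378907/97753879981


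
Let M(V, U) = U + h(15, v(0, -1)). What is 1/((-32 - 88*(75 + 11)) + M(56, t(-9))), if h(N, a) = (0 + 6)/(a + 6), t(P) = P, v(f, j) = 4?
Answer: -5/38042 ≈ -0.00013143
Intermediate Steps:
h(N, a) = 6/(6 + a)
M(V, U) = ⅗ + U (M(V, U) = U + 6/(6 + 4) = U + 6/10 = U + 6*(⅒) = U + ⅗ = ⅗ + U)
1/((-32 - 88*(75 + 11)) + M(56, t(-9))) = 1/((-32 - 88*(75 + 11)) + (⅗ - 9)) = 1/((-32 - 88*86) - 42/5) = 1/((-32 - 7568) - 42/5) = 1/(-7600 - 42/5) = 1/(-38042/5) = -5/38042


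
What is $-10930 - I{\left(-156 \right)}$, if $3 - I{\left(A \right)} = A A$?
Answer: $13403$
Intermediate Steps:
$I{\left(A \right)} = 3 - A^{2}$ ($I{\left(A \right)} = 3 - A A = 3 - A^{2}$)
$-10930 - I{\left(-156 \right)} = -10930 - \left(3 - \left(-156\right)^{2}\right) = -10930 - \left(3 - 24336\right) = -10930 - -24333 = -10930 + 24333 = 13403$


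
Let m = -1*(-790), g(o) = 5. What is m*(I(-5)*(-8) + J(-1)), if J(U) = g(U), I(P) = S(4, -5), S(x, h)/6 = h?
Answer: 193550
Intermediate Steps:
S(x, h) = 6*h
I(P) = -30 (I(P) = 6*(-5) = -30)
J(U) = 5
m = 790
m*(I(-5)*(-8) + J(-1)) = 790*(-30*(-8) + 5) = 790*(240 + 5) = 790*245 = 193550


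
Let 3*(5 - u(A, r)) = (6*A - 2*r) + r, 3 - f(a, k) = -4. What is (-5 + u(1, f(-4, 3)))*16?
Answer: 16/3 ≈ 5.3333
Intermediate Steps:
f(a, k) = 7 (f(a, k) = 3 - 1*(-4) = 3 + 4 = 7)
u(A, r) = 5 - 2*A + r/3 (u(A, r) = 5 - ((6*A - 2*r) + r)/3 = 5 - ((-2*r + 6*A) + r)/3 = 5 - (-r + 6*A)/3 = 5 + (-2*A + r/3) = 5 - 2*A + r/3)
(-5 + u(1, f(-4, 3)))*16 = (-5 + (5 - 2*1 + (1/3)*7))*16 = (-5 + (5 - 2 + 7/3))*16 = (-5 + 16/3)*16 = (1/3)*16 = 16/3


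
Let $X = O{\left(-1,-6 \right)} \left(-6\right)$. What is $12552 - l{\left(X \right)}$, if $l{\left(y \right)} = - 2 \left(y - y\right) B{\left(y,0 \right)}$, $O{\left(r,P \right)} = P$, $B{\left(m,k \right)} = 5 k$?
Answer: $12552$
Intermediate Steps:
$X = 36$ ($X = \left(-6\right) \left(-6\right) = 36$)
$l{\left(y \right)} = 0$ ($l{\left(y \right)} = - 2 \left(y - y\right) 5 \cdot 0 = \left(-2\right) 0 \cdot 0 = 0 \cdot 0 = 0$)
$12552 - l{\left(X \right)} = 12552 - 0 = 12552 + 0 = 12552$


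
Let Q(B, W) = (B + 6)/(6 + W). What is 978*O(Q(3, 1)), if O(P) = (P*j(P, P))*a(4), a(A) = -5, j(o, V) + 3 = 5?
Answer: -88020/7 ≈ -12574.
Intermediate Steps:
Q(B, W) = (6 + B)/(6 + W)
j(o, V) = 2 (j(o, V) = -3 + 5 = 2)
O(P) = -10*P (O(P) = (P*2)*(-5) = (2*P)*(-5) = -10*P)
978*O(Q(3, 1)) = 978*(-10*(6 + 3)/(6 + 1)) = 978*(-10*9/7) = 978*(-90/7) = -88020/7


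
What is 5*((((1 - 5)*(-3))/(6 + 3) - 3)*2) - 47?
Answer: -191/3 ≈ -63.667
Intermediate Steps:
5*((((1 - 5)*(-3))/(6 + 3) - 3)*2) - 47 = 5*((-4*(-3)/9 - 3)*2) - 47 = 5*((12*(⅑) - 3)*2) - 47 = 5*((4/3 - 3)*2) - 47 = 5*(-5/3*2) - 47 = 5*(-10/3) - 47 = -50/3 - 47 = -191/3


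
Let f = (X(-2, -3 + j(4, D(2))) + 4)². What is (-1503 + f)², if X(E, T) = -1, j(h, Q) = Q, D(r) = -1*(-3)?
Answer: 2232036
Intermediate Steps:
D(r) = 3
f = 9 (f = (-1 + 4)² = 3² = 9)
(-1503 + f)² = (-1503 + 9)² = (-1494)² = 2232036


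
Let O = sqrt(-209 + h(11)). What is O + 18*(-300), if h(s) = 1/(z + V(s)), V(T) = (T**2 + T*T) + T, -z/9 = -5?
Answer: -5400 + I*sqrt(18559738)/298 ≈ -5400.0 + 14.457*I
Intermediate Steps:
z = 45 (z = -9*(-5) = 45)
V(T) = T + 2*T**2 (V(T) = (T**2 + T**2) + T = 2*T**2 + T = T + 2*T**2)
h(s) = 1/(45 + s*(1 + 2*s))
O = I*sqrt(18559738)/298 (O = sqrt(-209 + 1/(45 + 11*(1 + 2*11))) = sqrt(-209 + 1/(45 + 11*(1 + 22))) = sqrt(-209 + 1/(45 + 11*23)) = sqrt(-209 + 1/(45 + 253)) = sqrt(-209 + 1/298) = sqrt(-62281/298) = I*sqrt(18559738)/298 ≈ 14.457*I)
O + 18*(-300) = I*sqrt(18559738)/298 + 18*(-300) = I*sqrt(18559738)/298 - 5400 = -5400 + I*sqrt(18559738)/298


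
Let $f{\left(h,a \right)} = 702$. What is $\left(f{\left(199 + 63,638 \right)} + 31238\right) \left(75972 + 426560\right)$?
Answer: $16050872080$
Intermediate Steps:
$\left(f{\left(199 + 63,638 \right)} + 31238\right) \left(75972 + 426560\right) = \left(702 + 31238\right) \left(75972 + 426560\right) = 31940 \cdot 502532 = 16050872080$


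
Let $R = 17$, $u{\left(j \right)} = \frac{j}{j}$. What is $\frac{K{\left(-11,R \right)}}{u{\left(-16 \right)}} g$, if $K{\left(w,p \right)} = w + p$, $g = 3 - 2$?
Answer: $6$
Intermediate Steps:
$u{\left(j \right)} = 1$
$g = 1$
$K{\left(w,p \right)} = p + w$
$\frac{K{\left(-11,R \right)}}{u{\left(-16 \right)}} g = \frac{17 - 11}{1} \cdot 1 = 6 \cdot 1 \cdot 1 = 6 \cdot 1 = 6$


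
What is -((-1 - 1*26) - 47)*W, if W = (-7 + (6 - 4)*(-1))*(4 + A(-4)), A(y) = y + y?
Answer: 2664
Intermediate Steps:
A(y) = 2*y
W = 36 (W = (-7 + (6 - 4)*(-1))*(4 + 2*(-4)) = (-7 + 2*(-1))*(4 - 8) = (-7 - 2)*(-4) = -9*(-4) = 36)
-((-1 - 1*26) - 47)*W = -((-1 - 1*26) - 47)*36 = -((-1 - 26) - 47)*36 = -(-27 - 47)*36 = -(-74)*36 = -1*(-2664) = 2664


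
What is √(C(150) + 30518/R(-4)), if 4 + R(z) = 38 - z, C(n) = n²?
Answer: √8412421/19 ≈ 152.65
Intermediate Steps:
R(z) = 34 - z (R(z) = -4 + (38 - z) = 34 - z)
√(C(150) + 30518/R(-4)) = √(150² + 30518/(34 - 1*(-4))) = √(22500 + 30518/(34 + 4)) = √(22500 + 30518/38) = √(22500 + 30518*(1/38)) = √(22500 + 15259/19) = √(442759/19) = √8412421/19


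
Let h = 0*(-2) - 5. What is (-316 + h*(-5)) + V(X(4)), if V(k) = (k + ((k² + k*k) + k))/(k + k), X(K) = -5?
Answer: -295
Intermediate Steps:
h = -5 (h = 0 - 5 = -5)
V(k) = (2*k + 2*k²)/(2*k) (V(k) = (k + ((k² + k²) + k))/((2*k)) = (k + (2*k² + k))*(1/(2*k)) = (k + (k + 2*k²))*(1/(2*k)) = (2*k + 2*k²)*(1/(2*k)) = (2*k + 2*k²)/(2*k))
(-316 + h*(-5)) + V(X(4)) = (-316 - 5*(-5)) + (1 - 5) = (-316 + 25) - 4 = -291 - 4 = -295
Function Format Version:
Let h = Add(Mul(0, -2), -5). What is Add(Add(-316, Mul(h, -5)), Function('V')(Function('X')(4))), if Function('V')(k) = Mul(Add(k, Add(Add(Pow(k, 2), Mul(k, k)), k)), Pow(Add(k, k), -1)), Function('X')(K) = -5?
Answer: -295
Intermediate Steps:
h = -5 (h = Add(0, -5) = -5)
Function('V')(k) = Mul(Rational(1, 2), Pow(k, -1), Add(Mul(2, k), Mul(2, Pow(k, 2)))) (Function('V')(k) = Mul(Add(k, Add(Add(Pow(k, 2), Pow(k, 2)), k)), Pow(Mul(2, k), -1)) = Mul(Add(k, Add(Mul(2, Pow(k, 2)), k)), Mul(Rational(1, 2), Pow(k, -1))) = Mul(Add(k, Add(k, Mul(2, Pow(k, 2)))), Mul(Rational(1, 2), Pow(k, -1))) = Mul(Add(Mul(2, k), Mul(2, Pow(k, 2))), Mul(Rational(1, 2), Pow(k, -1))) = Mul(Rational(1, 2), Pow(k, -1), Add(Mul(2, k), Mul(2, Pow(k, 2)))))
Add(Add(-316, Mul(h, -5)), Function('V')(Function('X')(4))) = Add(Add(-316, Mul(-5, -5)), Add(1, -5)) = Add(Add(-316, 25), -4) = Add(-291, -4) = -295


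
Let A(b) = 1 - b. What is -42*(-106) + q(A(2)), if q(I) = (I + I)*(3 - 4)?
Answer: 4454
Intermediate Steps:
q(I) = -2*I (q(I) = (2*I)*(-1) = -2*I)
-42*(-106) + q(A(2)) = -42*(-106) - 2*(1 - 1*2) = 4452 - 2*(1 - 2) = 4452 - 2*(-1) = 4452 + 2 = 4454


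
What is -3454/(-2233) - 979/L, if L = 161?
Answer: -21169/4669 ≈ -4.5340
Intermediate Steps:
-3454/(-2233) - 979/L = -3454/(-2233) - 979/161 = -3454*(-1/2233) - 979*1/161 = 314/203 - 979/161 = -21169/4669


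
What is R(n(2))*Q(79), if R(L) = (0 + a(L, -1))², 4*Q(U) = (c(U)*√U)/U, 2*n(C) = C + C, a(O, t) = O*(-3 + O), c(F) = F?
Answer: √79 ≈ 8.8882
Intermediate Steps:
n(C) = C (n(C) = (C + C)/2 = (2*C)/2 = C)
Q(U) = √U/4 (Q(U) = ((U*√U)/U)/4 = (U^(3/2)/U)/4 = √U/4)
R(L) = L²*(-3 + L)² (R(L) = (0 + L*(-3 + L))² = (L*(-3 + L))² = L²*(-3 + L)²)
R(n(2))*Q(79) = (2²*(-3 + 2)²)*(√79/4) = (4*(-1)²)*(√79/4) = (4*1)*(√79/4) = 4*(√79/4) = √79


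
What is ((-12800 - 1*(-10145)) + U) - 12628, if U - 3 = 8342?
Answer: -6938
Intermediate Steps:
U = 8345 (U = 3 + 8342 = 8345)
((-12800 - 1*(-10145)) + U) - 12628 = ((-12800 - 1*(-10145)) + 8345) - 12628 = ((-12800 + 10145) + 8345) - 12628 = (-2655 + 8345) - 12628 = 5690 - 12628 = -6938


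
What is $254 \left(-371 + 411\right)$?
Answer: $10160$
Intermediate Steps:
$254 \left(-371 + 411\right) = 254 \cdot 40 = 10160$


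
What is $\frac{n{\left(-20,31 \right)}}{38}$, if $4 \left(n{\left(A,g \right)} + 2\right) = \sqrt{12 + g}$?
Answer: $- \frac{1}{19} + \frac{\sqrt{43}}{152} \approx -0.0094905$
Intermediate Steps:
$n{\left(A,g \right)} = -2 + \frac{\sqrt{12 + g}}{4}$
$\frac{n{\left(-20,31 \right)}}{38} = \frac{-2 + \frac{\sqrt{12 + 31}}{4}}{38} = \left(-2 + \frac{\sqrt{43}}{4}\right) \frac{1}{38} = - \frac{1}{19} + \frac{\sqrt{43}}{152}$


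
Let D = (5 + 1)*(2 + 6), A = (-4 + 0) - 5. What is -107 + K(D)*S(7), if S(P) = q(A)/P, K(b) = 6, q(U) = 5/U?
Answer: -2257/21 ≈ -107.48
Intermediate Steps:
A = -9 (A = -4 - 5 = -9)
D = 48 (D = 6*8 = 48)
S(P) = -5/(9*P) (S(P) = (5/(-9))/P = (5*(-1/9))/P = -5/(9*P))
-107 + K(D)*S(7) = -107 + 6*(-5/9/7) = -107 + 6*(-5/9*1/7) = -107 + 6*(-5/63) = -107 - 10/21 = -2257/21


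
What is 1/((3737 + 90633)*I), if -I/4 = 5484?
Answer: -1/2070100320 ≈ -4.8307e-10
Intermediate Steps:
I = -21936 (I = -4*5484 = -21936)
1/((3737 + 90633)*I) = 1/((3737 + 90633)*(-21936)) = -1/21936/94370 = (1/94370)*(-1/21936) = -1/2070100320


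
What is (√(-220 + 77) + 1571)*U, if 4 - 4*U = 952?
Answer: -372327 - 237*I*√143 ≈ -3.7233e+5 - 2834.1*I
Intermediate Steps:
U = -237 (U = 1 - ¼*952 = 1 - 238 = -237)
(√(-220 + 77) + 1571)*U = (√(-220 + 77) + 1571)*(-237) = (√(-143) + 1571)*(-237) = (I*√143 + 1571)*(-237) = (1571 + I*√143)*(-237) = -372327 - 237*I*√143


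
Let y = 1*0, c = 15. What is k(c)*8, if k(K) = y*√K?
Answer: 0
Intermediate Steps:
y = 0
k(K) = 0 (k(K) = 0*√K = 0)
k(c)*8 = 0*8 = 0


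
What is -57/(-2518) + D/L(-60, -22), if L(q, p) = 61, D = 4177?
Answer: 10521163/153598 ≈ 68.498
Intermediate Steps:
-57/(-2518) + D/L(-60, -22) = -57/(-2518) + 4177/61 = -57*(-1/2518) + 4177*(1/61) = 57/2518 + 4177/61 = 10521163/153598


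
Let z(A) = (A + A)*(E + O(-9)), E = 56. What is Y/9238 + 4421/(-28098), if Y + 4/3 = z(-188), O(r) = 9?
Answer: -363796891/129784662 ≈ -2.8031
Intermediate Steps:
z(A) = 130*A (z(A) = (A + A)*(56 + 9) = (2*A)*65 = 130*A)
Y = -73324/3 (Y = -4/3 + 130*(-188) = -4/3 - 24440 = -73324/3 ≈ -24441.)
Y/9238 + 4421/(-28098) = -73324/3/9238 + 4421/(-28098) = -73324/3*1/9238 + 4421*(-1/28098) = -36662/13857 - 4421/28098 = -363796891/129784662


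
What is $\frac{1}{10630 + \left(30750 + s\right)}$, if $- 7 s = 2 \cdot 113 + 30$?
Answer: $\frac{7}{289404} \approx 2.4188 \cdot 10^{-5}$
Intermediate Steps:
$s = - \frac{256}{7}$ ($s = - \frac{2 \cdot 113 + 30}{7} = - \frac{226 + 30}{7} = \left(- \frac{1}{7}\right) 256 = - \frac{256}{7} \approx -36.571$)
$\frac{1}{10630 + \left(30750 + s\right)} = \frac{1}{10630 + \left(30750 - \frac{256}{7}\right)} = \frac{1}{10630 + \frac{214994}{7}} = \frac{1}{\frac{289404}{7}} = \frac{7}{289404}$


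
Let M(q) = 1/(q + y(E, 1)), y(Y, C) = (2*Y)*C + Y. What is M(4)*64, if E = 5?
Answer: 64/19 ≈ 3.3684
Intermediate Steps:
y(Y, C) = Y + 2*C*Y (y(Y, C) = 2*C*Y + Y = Y + 2*C*Y)
M(q) = 1/(15 + q) (M(q) = 1/(q + 5*(1 + 2*1)) = 1/(q + 5*(1 + 2)) = 1/(q + 5*3) = 1/(q + 15) = 1/(15 + q))
M(4)*64 = 64/(15 + 4) = 64/19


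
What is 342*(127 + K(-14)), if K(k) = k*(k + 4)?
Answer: 91314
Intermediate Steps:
K(k) = k*(4 + k)
342*(127 + K(-14)) = 342*(127 - 14*(4 - 14)) = 342*(127 - 14*(-10)) = 342*(127 + 140) = 342*267 = 91314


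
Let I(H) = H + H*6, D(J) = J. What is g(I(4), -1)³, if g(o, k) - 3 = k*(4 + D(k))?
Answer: 0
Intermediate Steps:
I(H) = 7*H (I(H) = H + 6*H = 7*H)
g(o, k) = 3 + k*(4 + k)
g(I(4), -1)³ = (3 + (-1)² + 4*(-1))³ = (3 + 1 - 4)³ = 0³ = 0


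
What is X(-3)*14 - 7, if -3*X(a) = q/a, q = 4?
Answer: -7/9 ≈ -0.77778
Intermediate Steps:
X(a) = -4/(3*a)
X(-3)*14 - 7 = -4/3/(-3)*14 - 7 = -4/3*(-⅓)*14 - 7 = (4/9)*14 - 7 = 56/9 - 7 = -7/9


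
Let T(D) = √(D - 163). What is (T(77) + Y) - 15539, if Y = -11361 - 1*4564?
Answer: -31464 + I*√86 ≈ -31464.0 + 9.2736*I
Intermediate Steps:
T(D) = √(-163 + D)
Y = -15925 (Y = -11361 - 4564 = -15925)
(T(77) + Y) - 15539 = (√(-163 + 77) - 15925) - 15539 = (√(-86) - 15925) - 15539 = (I*√86 - 15925) - 15539 = (-15925 + I*√86) - 15539 = -31464 + I*√86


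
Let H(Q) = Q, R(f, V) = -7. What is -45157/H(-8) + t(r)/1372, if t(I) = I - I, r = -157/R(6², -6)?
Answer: 45157/8 ≈ 5644.6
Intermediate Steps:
r = 157/7 (r = -157/(-7) = -157*(-⅐) = 157/7 ≈ 22.429)
t(I) = 0
-45157/H(-8) + t(r)/1372 = -45157/(-8) + 0/1372 = -45157*(-⅛) + 0*(1/1372) = 45157/8 + 0 = 45157/8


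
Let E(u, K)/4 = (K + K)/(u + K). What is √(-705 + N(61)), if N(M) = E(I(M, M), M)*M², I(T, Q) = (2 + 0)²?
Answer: √115051495/65 ≈ 165.02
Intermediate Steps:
I(T, Q) = 4 (I(T, Q) = 2² = 4)
E(u, K) = 8*K/(K + u) (E(u, K) = 4*((K + K)/(u + K)) = 4*((2*K)/(K + u)) = 4*(2*K/(K + u)) = 8*K/(K + u))
N(M) = 8*M³/(4 + M) (N(M) = (8*M/(M + 4))*M² = (8*M/(4 + M))*M² = 8*M³/(4 + M))
√(-705 + N(61)) = √(-705 + 8*61³/(4 + 61)) = √(-705 + 8*226981/65) = √(-705 + 8*226981*(1/65)) = √(-705 + 1815848/65) = √(1770023/65) = √115051495/65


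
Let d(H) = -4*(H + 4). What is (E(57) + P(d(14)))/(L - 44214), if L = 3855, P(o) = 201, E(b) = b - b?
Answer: -67/13453 ≈ -0.0049803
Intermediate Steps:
E(b) = 0
d(H) = -16 - 4*H (d(H) = -4*(4 + H) = -16 - 4*H)
(E(57) + P(d(14)))/(L - 44214) = (0 + 201)/(3855 - 44214) = 201/(-40359) = 201*(-1/40359) = -67/13453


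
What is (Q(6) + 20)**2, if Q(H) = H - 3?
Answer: 529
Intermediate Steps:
Q(H) = -3 + H
(Q(6) + 20)**2 = ((-3 + 6) + 20)**2 = (3 + 20)**2 = 23**2 = 529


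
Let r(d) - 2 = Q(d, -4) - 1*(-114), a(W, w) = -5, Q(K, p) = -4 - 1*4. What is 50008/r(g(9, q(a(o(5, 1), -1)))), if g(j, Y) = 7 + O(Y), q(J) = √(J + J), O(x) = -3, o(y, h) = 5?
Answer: 12502/27 ≈ 463.04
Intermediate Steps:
Q(K, p) = -8 (Q(K, p) = -4 - 4 = -8)
q(J) = √2*√J (q(J) = √(2*J) = √2*√J)
g(j, Y) = 4 (g(j, Y) = 7 - 3 = 4)
r(d) = 108 (r(d) = 2 + (-8 - 1*(-114)) = 2 + (-8 + 114) = 2 + 106 = 108)
50008/r(g(9, q(a(o(5, 1), -1)))) = 50008/108 = 50008*(1/108) = 12502/27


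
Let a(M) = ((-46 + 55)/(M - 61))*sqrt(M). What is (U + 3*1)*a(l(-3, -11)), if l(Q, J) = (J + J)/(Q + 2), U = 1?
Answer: -12*sqrt(22)/13 ≈ -4.3296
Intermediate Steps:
l(Q, J) = 2*J/(2 + Q) (l(Q, J) = (2*J)/(2 + Q) = 2*J/(2 + Q))
a(M) = 9*sqrt(M)/(-61 + M) (a(M) = (9/(-61 + M))*sqrt(M) = 9*sqrt(M)/(-61 + M))
(U + 3*1)*a(l(-3, -11)) = (1 + 3*1)*(9*sqrt(2*(-11)/(2 - 3))/(-61 + 2*(-11)/(2 - 3))) = (1 + 3)*(9*sqrt(2*(-11)/(-1))/(-61 + 2*(-11)/(-1))) = 4*(9*sqrt(2*(-11)*(-1))/(-61 + 2*(-11)*(-1))) = 4*(9*sqrt(22)/(-61 + 22)) = 4*(9*sqrt(22)/(-39)) = 4*(9*sqrt(22)*(-1/39)) = 4*(-3*sqrt(22)/13) = -12*sqrt(22)/13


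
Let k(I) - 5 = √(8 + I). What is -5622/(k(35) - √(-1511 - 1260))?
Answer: -5622/(5 + √43 - I*√2771) ≈ -22.37 - 101.89*I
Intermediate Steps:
k(I) = 5 + √(8 + I)
-5622/(k(35) - √(-1511 - 1260)) = -5622/((5 + √(8 + 35)) - √(-1511 - 1260)) = -5622/((5 + √43) - √(-2771)) = -5622/((5 + √43) - I*√2771) = -5622/(5 + √43 - I*√2771)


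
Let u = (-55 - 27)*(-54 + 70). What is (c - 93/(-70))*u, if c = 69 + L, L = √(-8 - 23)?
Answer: -3229488/35 - 1312*I*√31 ≈ -92271.0 - 7304.9*I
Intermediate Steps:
u = -1312 (u = -82*16 = -1312)
L = I*√31 (L = √(-31) = I*√31 ≈ 5.5678*I)
c = 69 + I*√31 ≈ 69.0 + 5.5678*I
(c - 93/(-70))*u = ((69 + I*√31) - 93/(-70))*(-1312) = ((69 + I*√31) - 93*(-1/70))*(-1312) = ((69 + I*√31) + 93/70)*(-1312) = (4923/70 + I*√31)*(-1312) = -3229488/35 - 1312*I*√31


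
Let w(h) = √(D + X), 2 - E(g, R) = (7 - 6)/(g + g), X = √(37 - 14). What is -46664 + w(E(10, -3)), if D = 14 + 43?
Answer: -46664 + √(57 + √23) ≈ -46656.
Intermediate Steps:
X = √23 ≈ 4.7958
D = 57
E(g, R) = 2 - 1/(2*g) (E(g, R) = 2 - (7 - 6)/(g + g) = 2 - 1/(2*g))
w(h) = √(57 + √23)
-46664 + w(E(10, -3)) = -46664 + √(57 + √23)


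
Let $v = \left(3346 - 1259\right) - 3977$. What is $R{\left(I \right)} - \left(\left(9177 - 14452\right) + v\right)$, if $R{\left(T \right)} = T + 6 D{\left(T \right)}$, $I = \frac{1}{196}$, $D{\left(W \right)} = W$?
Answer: $\frac{200621}{28} \approx 7165.0$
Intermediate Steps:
$v = -1890$ ($v = 2087 - 3977 = -1890$)
$I = \frac{1}{196} \approx 0.005102$
$R{\left(T \right)} = 7 T$ ($R{\left(T \right)} = T + 6 T = 7 T$)
$R{\left(I \right)} - \left(\left(9177 - 14452\right) + v\right) = 7 \cdot \frac{1}{196} - \left(\left(9177 - 14452\right) - 1890\right) = \frac{1}{28} - \left(-5275 - 1890\right) = \frac{1}{28} - -7165 = \frac{1}{28} + 7165 = \frac{200621}{28}$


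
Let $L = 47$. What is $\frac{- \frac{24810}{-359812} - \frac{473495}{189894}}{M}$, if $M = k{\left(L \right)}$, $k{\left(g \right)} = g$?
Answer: $- \frac{20707239100}{401416072077} \approx -0.051585$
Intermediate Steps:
$M = 47$
$\frac{- \frac{24810}{-359812} - \frac{473495}{189894}}{M} = \frac{- \frac{24810}{-359812} - \frac{473495}{189894}}{47} = \left(\left(-24810\right) \left(- \frac{1}{359812}\right) - \frac{473495}{189894}\right) \frac{1}{47} = \left(\frac{12405}{179906} - \frac{473495}{189894}\right) \frac{1}{47} = \left(- \frac{20707239100}{8540767491}\right) \frac{1}{47} = - \frac{20707239100}{401416072077}$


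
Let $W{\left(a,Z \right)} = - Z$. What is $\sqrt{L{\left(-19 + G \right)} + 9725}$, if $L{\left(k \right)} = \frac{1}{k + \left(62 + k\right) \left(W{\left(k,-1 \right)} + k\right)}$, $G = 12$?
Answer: $\frac{2 \sqrt{276114547}}{337} \approx 98.615$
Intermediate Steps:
$L{\left(k \right)} = \frac{1}{k + \left(1 + k\right) \left(62 + k\right)}$ ($L{\left(k \right)} = \frac{1}{k + \left(62 + k\right) \left(\left(-1\right) \left(-1\right) + k\right)} = \frac{1}{k + \left(62 + k\right) \left(1 + k\right)} = \frac{1}{k + \left(1 + k\right) \left(62 + k\right)}$)
$\sqrt{L{\left(-19 + G \right)} + 9725} = \sqrt{\frac{1}{62 + \left(-19 + 12\right)^{2} + 64 \left(-19 + 12\right)} + 9725} = \sqrt{\frac{1}{62 + \left(-7\right)^{2} + 64 \left(-7\right)} + 9725} = \sqrt{\frac{1}{62 + 49 - 448} + 9725} = \sqrt{\frac{1}{-337} + 9725} = \sqrt{- \frac{1}{337} + 9725} = \sqrt{\frac{3277324}{337}} = \frac{2 \sqrt{276114547}}{337}$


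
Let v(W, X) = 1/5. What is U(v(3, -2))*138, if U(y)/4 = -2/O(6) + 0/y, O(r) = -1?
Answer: 1104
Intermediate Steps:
v(W, X) = ⅕
U(y) = 8 (U(y) = 4*(-2/(-1) + 0/y) = 4*(-2*(-1) + 0) = 4*(2 + 0) = 4*2 = 8)
U(v(3, -2))*138 = 8*138 = 1104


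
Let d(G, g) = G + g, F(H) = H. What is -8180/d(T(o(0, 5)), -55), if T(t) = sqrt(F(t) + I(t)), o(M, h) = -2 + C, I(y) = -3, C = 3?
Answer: 449900/3027 + 8180*I*sqrt(2)/3027 ≈ 148.63 + 3.8217*I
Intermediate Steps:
o(M, h) = 1 (o(M, h) = -2 + 3 = 1)
T(t) = sqrt(-3 + t) (T(t) = sqrt(t - 3) = sqrt(-3 + t))
-8180/d(T(o(0, 5)), -55) = -8180/(sqrt(-3 + 1) - 55) = -8180/(sqrt(-2) - 55) = -8180/(I*sqrt(2) - 55) = -8180/(-55 + I*sqrt(2))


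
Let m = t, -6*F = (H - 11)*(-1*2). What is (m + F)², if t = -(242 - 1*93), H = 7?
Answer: 203401/9 ≈ 22600.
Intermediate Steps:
t = -149 (t = -(242 - 93) = -1*149 = -149)
F = -4/3 (F = -(7 - 11)*(-1*2)/6 = -(-2)*(-2)/3 = -⅙*8 = -4/3 ≈ -1.3333)
m = -149
(m + F)² = (-149 - 4/3)² = (-451/3)² = 203401/9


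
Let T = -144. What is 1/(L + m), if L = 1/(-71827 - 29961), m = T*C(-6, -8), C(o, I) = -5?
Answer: 101788/73287359 ≈ 0.0013889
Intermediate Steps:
m = 720 (m = -144*(-5) = 720)
L = -1/101788 (L = 1/(-101788) = -1/101788 ≈ -9.8243e-6)
1/(L + m) = 1/(-1/101788 + 720) = 1/(73287359/101788) = 101788/73287359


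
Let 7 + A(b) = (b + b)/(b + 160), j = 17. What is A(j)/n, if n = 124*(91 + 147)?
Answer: -1205/5223624 ≈ -0.00023068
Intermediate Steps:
A(b) = -7 + 2*b/(160 + b) (A(b) = -7 + (b + b)/(b + 160) = -7 + (2*b)/(160 + b) = -7 + 2*b/(160 + b))
n = 29512 (n = 124*238 = 29512)
A(j)/n = (5*(-224 - 1*17)/(160 + 17))/29512 = (5*(-224 - 17)/177)*(1/29512) = (5*(1/177)*(-241))*(1/29512) = -1205/177*1/29512 = -1205/5223624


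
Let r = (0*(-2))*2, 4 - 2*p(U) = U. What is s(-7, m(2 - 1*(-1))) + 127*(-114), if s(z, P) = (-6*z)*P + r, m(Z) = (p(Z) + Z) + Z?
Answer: -14205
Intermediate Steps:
p(U) = 2 - U/2
m(Z) = 2 + 3*Z/2 (m(Z) = ((2 - Z/2) + Z) + Z = (2 + Z/2) + Z = 2 + 3*Z/2)
r = 0 (r = 0*2 = 0)
s(z, P) = -6*P*z (s(z, P) = (-6*z)*P + 0 = -6*P*z + 0 = -6*P*z)
s(-7, m(2 - 1*(-1))) + 127*(-114) = -6*(2 + 3*(2 - 1*(-1))/2)*(-7) + 127*(-114) = -6*(2 + 3*(2 + 1)/2)*(-7) - 14478 = -6*(2 + (3/2)*3)*(-7) - 14478 = -6*(2 + 9/2)*(-7) - 14478 = -6*13/2*(-7) - 14478 = 273 - 14478 = -14205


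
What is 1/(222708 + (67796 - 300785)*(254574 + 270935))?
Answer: -1/122437593693 ≈ -8.1674e-12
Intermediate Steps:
1/(222708 + (67796 - 300785)*(254574 + 270935)) = 1/(222708 - 232989*525509) = 1/(222708 - 122437816401) = 1/(-122437593693) = -1/122437593693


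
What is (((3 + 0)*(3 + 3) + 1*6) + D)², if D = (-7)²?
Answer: 5329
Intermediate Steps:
D = 49
(((3 + 0)*(3 + 3) + 1*6) + D)² = (((3 + 0)*(3 + 3) + 1*6) + 49)² = ((3*6 + 6) + 49)² = ((18 + 6) + 49)² = (24 + 49)² = 73² = 5329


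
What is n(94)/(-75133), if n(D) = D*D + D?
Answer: -8930/75133 ≈ -0.11886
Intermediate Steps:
n(D) = D + D² (n(D) = D² + D = D + D²)
n(94)/(-75133) = (94*(1 + 94))/(-75133) = (94*95)*(-1/75133) = 8930*(-1/75133) = -8930/75133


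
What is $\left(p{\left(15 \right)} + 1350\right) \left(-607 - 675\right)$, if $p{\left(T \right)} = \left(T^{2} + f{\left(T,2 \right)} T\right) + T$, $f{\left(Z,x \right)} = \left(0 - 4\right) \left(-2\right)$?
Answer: $-2192220$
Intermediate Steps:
$f{\left(Z,x \right)} = 8$ ($f{\left(Z,x \right)} = \left(-4\right) \left(-2\right) = 8$)
$p{\left(T \right)} = T^{2} + 9 T$ ($p{\left(T \right)} = \left(T^{2} + 8 T\right) + T = T^{2} + 9 T$)
$\left(p{\left(15 \right)} + 1350\right) \left(-607 - 675\right) = \left(15 \left(9 + 15\right) + 1350\right) \left(-607 - 675\right) = \left(15 \cdot 24 + 1350\right) \left(-607 - 675\right) = \left(360 + 1350\right) \left(-1282\right) = 1710 \left(-1282\right) = -2192220$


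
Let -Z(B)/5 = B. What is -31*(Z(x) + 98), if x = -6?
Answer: -3968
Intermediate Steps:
Z(B) = -5*B
-31*(Z(x) + 98) = -31*(-5*(-6) + 98) = -31*(30 + 98) = -31*128 = -3968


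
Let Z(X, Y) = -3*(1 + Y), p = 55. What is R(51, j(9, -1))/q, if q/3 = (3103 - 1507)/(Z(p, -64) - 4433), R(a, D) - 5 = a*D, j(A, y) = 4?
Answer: -11671/63 ≈ -185.25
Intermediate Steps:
Z(X, Y) = -3 - 3*Y
R(a, D) = 5 + D*a (R(a, D) = 5 + a*D = 5 + D*a)
q = -1197/1061 (q = 3*((3103 - 1507)/((-3 - 3*(-64)) - 4433)) = 3*(1596/((-3 + 192) - 4433)) = 3*(1596/(189 - 4433)) = 3*(1596/(-4244)) = 3*(1596*(-1/4244)) = 3*(-399/1061) = -1197/1061 ≈ -1.1282)
R(51, j(9, -1))/q = (5 + 4*51)/(-1197/1061) = (5 + 204)*(-1061/1197) = 209*(-1061/1197) = -11671/63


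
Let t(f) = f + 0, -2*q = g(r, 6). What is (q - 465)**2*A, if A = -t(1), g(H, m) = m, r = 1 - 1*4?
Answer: -219024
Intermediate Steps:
r = -3 (r = 1 - 4 = -3)
q = -3 (q = -1/2*6 = -3)
t(f) = f
A = -1 (A = -1*1 = -1)
(q - 465)**2*A = (-3 - 465)**2*(-1) = (-468)**2*(-1) = 219024*(-1) = -219024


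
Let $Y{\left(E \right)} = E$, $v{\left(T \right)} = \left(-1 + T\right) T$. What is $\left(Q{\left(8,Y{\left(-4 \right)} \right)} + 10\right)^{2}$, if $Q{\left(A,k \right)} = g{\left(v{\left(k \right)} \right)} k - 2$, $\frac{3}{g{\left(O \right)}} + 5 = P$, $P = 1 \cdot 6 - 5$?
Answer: $121$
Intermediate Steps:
$v{\left(T \right)} = T \left(-1 + T\right)$
$P = 1$ ($P = 6 - 5 = 1$)
$g{\left(O \right)} = - \frac{3}{4}$ ($g{\left(O \right)} = \frac{3}{-5 + 1} = \frac{3}{-4} = 3 \left(- \frac{1}{4}\right) = - \frac{3}{4}$)
$Q{\left(A,k \right)} = -2 - \frac{3 k}{4}$ ($Q{\left(A,k \right)} = - \frac{3 k}{4} - 2 = -2 - \frac{3 k}{4}$)
$\left(Q{\left(8,Y{\left(-4 \right)} \right)} + 10\right)^{2} = \left(\left(-2 - -3\right) + 10\right)^{2} = \left(\left(-2 + 3\right) + 10\right)^{2} = \left(1 + 10\right)^{2} = 11^{2} = 121$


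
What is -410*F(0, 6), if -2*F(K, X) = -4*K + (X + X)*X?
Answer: 14760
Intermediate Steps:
F(K, X) = -X² + 2*K (F(K, X) = -(-4*K + (X + X)*X)/2 = -(-4*K + (2*X)*X)/2 = -(-4*K + 2*X²)/2 = -X² + 2*K)
-410*F(0, 6) = -410*(-1*6² + 2*0) = -410*(-1*36 + 0) = -410*(-36 + 0) = -410*(-36) = 14760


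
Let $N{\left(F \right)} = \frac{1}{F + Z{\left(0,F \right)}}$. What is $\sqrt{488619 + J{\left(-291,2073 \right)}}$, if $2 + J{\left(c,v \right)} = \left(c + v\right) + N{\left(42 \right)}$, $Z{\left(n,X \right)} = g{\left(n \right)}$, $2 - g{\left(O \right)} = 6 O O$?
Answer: $\frac{\sqrt{237353127}}{22} \approx 700.29$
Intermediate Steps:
$g{\left(O \right)} = 2 - 6 O^{2}$ ($g{\left(O \right)} = 2 - 6 O O = 2 - 6 O^{2}$)
$Z{\left(n,X \right)} = 2 - 6 n^{2}$
$N{\left(F \right)} = \frac{1}{2 + F}$ ($N{\left(F \right)} = \frac{1}{F + \left(2 - 6 \cdot 0^{2}\right)} = \frac{1}{F + \left(2 - 0\right)} = \frac{1}{F + \left(2 + 0\right)} = \frac{1}{F + 2} = \frac{1}{2 + F}$)
$J{\left(c,v \right)} = - \frac{87}{44} + c + v$ ($J{\left(c,v \right)} = -2 + \left(\left(c + v\right) + \frac{1}{2 + 42}\right) = -2 + \left(\left(c + v\right) + \frac{1}{44}\right) = -2 + \left(\frac{1}{44} + c + v\right) = - \frac{87}{44} + c + v$)
$\sqrt{488619 + J{\left(-291,2073 \right)}} = \sqrt{488619 - - \frac{78321}{44}} = \sqrt{488619 + \frac{78321}{44}} = \sqrt{\frac{21577557}{44}} = \frac{\sqrt{237353127}}{22}$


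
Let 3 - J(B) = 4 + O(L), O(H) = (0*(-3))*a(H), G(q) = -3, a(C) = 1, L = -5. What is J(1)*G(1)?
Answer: 3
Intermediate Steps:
O(H) = 0 (O(H) = (0*(-3))*1 = 0*1 = 0)
J(B) = -1 (J(B) = 3 - (4 + 0) = 3 - 1*4 = 3 - 4 = -1)
J(1)*G(1) = -1*(-3) = 3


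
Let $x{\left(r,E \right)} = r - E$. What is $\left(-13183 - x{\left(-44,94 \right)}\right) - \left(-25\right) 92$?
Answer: $-10745$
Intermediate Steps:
$\left(-13183 - x{\left(-44,94 \right)}\right) - \left(-25\right) 92 = \left(-13183 - \left(-44 - 94\right)\right) - \left(-25\right) 92 = \left(-13183 - \left(-44 - 94\right)\right) - -2300 = \left(-13183 - -138\right) + 2300 = \left(-13183 + 138\right) + 2300 = -13045 + 2300 = -10745$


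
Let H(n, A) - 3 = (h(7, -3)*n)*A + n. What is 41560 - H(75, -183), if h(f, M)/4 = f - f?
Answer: 41482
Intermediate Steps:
h(f, M) = 0 (h(f, M) = 4*(f - f) = 4*0 = 0)
H(n, A) = 3 + n (H(n, A) = 3 + ((0*n)*A + n) = 3 + (0*A + n) = 3 + (0 + n) = 3 + n)
41560 - H(75, -183) = 41560 - (3 + 75) = 41560 - 1*78 = 41560 - 78 = 41482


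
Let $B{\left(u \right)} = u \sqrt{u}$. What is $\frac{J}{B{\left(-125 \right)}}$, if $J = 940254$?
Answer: $\frac{940254 i \sqrt{5}}{3125} \approx 672.79 i$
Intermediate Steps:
$B{\left(u \right)} = u^{\frac{3}{2}}$
$\frac{J}{B{\left(-125 \right)}} = \frac{940254}{\left(-125\right)^{\frac{3}{2}}} = \frac{940254}{\left(-625\right) i \sqrt{5}} = 940254 \frac{i \sqrt{5}}{3125} = \frac{940254 i \sqrt{5}}{3125}$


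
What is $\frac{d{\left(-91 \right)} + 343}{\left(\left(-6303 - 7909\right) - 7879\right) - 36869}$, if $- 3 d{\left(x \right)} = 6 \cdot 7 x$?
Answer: $- \frac{147}{5360} \approx -0.027425$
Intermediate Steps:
$d{\left(x \right)} = - 14 x$ ($d{\left(x \right)} = - \frac{6 \cdot 7 x}{3} = - \frac{42 x}{3} = - 14 x$)
$\frac{d{\left(-91 \right)} + 343}{\left(\left(-6303 - 7909\right) - 7879\right) - 36869} = \frac{\left(-14\right) \left(-91\right) + 343}{\left(\left(-6303 - 7909\right) - 7879\right) - 36869} = \frac{1274 + 343}{\left(-14212 - 7879\right) - 36869} = \frac{1617}{-22091 - 36869} = \frac{1617}{-58960} = 1617 \left(- \frac{1}{58960}\right) = - \frac{147}{5360}$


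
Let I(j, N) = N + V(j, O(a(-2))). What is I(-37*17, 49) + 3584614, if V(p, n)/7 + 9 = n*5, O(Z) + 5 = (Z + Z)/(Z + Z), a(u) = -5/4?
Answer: 3584460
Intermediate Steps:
a(u) = -5/4 (a(u) = -5*1/4 = -5/4)
O(Z) = -4 (O(Z) = -5 + (Z + Z)/(Z + Z) = -5 + (2*Z)/((2*Z)) = -5 + (2*Z)*(1/(2*Z)) = -5 + 1 = -4)
V(p, n) = -63 + 35*n (V(p, n) = -63 + 7*(n*5) = -63 + 7*(5*n) = -63 + 35*n)
I(j, N) = -203 + N (I(j, N) = N + (-63 + 35*(-4)) = N + (-63 - 140) = N - 203 = -203 + N)
I(-37*17, 49) + 3584614 = (-203 + 49) + 3584614 = -154 + 3584614 = 3584460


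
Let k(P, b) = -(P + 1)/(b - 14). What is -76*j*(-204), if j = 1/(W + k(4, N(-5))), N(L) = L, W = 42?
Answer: 294576/803 ≈ 366.84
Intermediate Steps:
k(P, b) = -(1 + P)/(-14 + b)
j = 19/803 (j = 1/(42 + (-1 - 1*4)/(-14 - 5)) = 1/(42 + (-1 - 4)/(-19)) = 1/(42 - 1/19*(-5)) = 1/(42 + 5/19) = 1/(803/19) = 19/803 ≈ 0.023661)
-76*j*(-204) = -76*19/803*(-204) = -1444/803*(-204) = 294576/803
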